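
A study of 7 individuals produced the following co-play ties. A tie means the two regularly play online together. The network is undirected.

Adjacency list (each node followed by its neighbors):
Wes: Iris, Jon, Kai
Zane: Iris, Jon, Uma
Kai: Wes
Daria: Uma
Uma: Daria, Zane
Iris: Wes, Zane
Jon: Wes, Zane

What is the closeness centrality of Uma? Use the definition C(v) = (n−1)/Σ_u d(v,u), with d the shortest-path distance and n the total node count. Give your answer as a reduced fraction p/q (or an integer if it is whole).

Distances from Uma: Daria:1, Iris:2, Jon:2, Kai:4, Wes:3, Zane:1. Sum = 13.
n = 7, so closeness = 6/13.

6/13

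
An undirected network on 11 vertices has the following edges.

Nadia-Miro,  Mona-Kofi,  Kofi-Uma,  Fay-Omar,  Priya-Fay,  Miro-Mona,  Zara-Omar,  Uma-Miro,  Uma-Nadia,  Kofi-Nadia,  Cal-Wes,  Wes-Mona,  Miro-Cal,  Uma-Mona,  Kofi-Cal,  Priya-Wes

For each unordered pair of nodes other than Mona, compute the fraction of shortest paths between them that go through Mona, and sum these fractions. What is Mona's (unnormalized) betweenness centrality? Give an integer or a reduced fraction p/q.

Pairs whose geodesics pass through Mona — Kofi–Wes: 1/2; Kofi–Miro: 1/4; Kofi–Priya: 1/2; Kofi–Zara: 1/2; Kofi–Omar: 1/2; Kofi–Fay: 1/2; Nadia–Wes: 3/5; Nadia–Priya: 3/5; Nadia–Zara: 3/5; Nadia–Omar: 3/5; Nadia–Fay: 3/5; Wes–Uma: 1; Wes–Miro: 1/2; Uma–Priya: 1 … (+7 more pairs).
All other pairs contribute 0.
Summing the contributions gives betweenness(Mona) = 53/4.

53/4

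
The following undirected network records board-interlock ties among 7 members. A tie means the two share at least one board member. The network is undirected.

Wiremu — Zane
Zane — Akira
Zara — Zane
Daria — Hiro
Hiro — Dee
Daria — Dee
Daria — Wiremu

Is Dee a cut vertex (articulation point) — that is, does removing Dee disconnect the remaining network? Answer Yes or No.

No

Even without Dee, every remaining node can still reach every other (the residual graph is connected), so Dee is not a cut vertex.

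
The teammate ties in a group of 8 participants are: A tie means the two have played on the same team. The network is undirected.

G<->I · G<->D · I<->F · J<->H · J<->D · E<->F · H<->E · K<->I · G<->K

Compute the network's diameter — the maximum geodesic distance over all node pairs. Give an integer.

4

Eccentricity of each node (its greatest distance to any other): D:3, E:3, F:3, G:3, H:4, I:3, J:3, K:4.
The maximum eccentricity is 4, realized for instance by the pair K–H via K – I – F – E – H. So the diameter is 4.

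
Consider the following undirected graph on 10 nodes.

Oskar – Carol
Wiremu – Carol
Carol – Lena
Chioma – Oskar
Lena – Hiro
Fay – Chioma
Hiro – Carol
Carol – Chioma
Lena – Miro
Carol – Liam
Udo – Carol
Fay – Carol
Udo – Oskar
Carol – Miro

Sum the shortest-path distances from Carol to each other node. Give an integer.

9

Distances from Carol: Chioma:1, Fay:1, Hiro:1, Lena:1, Liam:1, Miro:1, Oskar:1, Udo:1, Wiremu:1.
Sum = 1 + 1 + 1 + 1 + 1 + 1 + 1 + 1 + 1 = 9.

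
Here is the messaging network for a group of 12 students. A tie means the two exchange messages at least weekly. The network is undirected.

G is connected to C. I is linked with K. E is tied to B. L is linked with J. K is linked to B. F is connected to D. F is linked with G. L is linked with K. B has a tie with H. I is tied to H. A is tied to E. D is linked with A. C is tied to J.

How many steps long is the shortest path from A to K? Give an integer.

3

One shortest route is A – E – B – K, which uses 3 edges, and at distance 2 from A we only reach {B, F}, which does not include K. So d(A,K) = 3.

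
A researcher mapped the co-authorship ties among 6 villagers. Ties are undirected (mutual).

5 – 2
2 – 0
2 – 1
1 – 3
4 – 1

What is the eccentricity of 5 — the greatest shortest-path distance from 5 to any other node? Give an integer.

3

Distances from 5: 0:2, 1:2, 2:1, 3:3, 4:3.
The largest is 3 (to 4 and 3), so the eccentricity of 5 is 3.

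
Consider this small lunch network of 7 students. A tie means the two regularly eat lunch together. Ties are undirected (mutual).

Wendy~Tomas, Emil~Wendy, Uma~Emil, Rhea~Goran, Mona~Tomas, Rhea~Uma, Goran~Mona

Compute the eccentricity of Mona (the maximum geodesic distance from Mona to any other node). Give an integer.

3

Distances from Mona: Emil:3, Goran:1, Rhea:2, Tomas:1, Uma:3, Wendy:2.
The largest is 3 (to Emil and Uma), so the eccentricity of Mona is 3.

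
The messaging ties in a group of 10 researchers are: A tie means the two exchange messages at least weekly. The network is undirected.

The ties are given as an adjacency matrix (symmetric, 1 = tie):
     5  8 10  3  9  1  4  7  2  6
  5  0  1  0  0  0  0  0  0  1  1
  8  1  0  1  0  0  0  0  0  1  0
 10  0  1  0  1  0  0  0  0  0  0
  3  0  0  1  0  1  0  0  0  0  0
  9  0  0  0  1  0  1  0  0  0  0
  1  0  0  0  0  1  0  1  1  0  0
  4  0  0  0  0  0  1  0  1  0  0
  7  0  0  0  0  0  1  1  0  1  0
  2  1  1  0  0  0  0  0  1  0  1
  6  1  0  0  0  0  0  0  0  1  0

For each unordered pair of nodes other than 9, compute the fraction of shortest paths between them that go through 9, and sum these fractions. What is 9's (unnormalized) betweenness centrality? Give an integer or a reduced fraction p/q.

Pairs whose geodesics pass through 9 — 10–1: 1; 10–4: 1/2; 3–1: 1; 3–4: 1; 3–7: 1.
All other pairs contribute 0.
Summing the contributions gives betweenness(9) = 9/2.

9/2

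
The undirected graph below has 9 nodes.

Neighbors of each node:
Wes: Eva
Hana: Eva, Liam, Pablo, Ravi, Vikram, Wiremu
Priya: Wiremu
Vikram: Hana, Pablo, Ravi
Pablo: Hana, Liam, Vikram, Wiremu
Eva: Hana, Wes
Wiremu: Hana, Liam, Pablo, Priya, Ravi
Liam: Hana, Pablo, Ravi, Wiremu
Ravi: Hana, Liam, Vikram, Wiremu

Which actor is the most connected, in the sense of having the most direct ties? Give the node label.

Hana

Degrees — Eva:2, Hana:6, Liam:4, Pablo:4, Priya:1, Ravi:4, Vikram:3, Wes:1, Wiremu:5.
The maximum is 6, attained only by Hana.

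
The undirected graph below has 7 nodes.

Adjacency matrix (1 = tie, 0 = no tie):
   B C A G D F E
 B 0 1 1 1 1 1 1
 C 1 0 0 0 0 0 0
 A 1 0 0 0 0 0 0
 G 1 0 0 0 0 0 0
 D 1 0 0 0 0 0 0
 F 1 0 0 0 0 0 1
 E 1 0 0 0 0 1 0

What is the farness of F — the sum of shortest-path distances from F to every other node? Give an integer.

10

Distances from F: A:2, B:1, C:2, D:2, E:1, G:2.
Sum = 2 + 1 + 2 + 2 + 1 + 2 = 10.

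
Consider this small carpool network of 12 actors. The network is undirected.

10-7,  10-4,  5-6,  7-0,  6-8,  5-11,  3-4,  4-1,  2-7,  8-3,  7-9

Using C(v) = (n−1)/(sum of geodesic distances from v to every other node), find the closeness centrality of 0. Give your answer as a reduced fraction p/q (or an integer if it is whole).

Distances from 0: 1:4, 2:2, 3:4, 4:3, 5:7, 6:6, 7:1, 8:5, 9:2, 10:2, 11:8. Sum = 44.
n = 12, so closeness = 11/44 = 1/4.

1/4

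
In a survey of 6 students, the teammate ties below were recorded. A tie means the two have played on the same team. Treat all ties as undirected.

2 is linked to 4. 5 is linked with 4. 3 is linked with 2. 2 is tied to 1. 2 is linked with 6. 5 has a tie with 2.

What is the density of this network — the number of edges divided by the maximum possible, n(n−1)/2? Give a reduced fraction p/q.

There are 6 edges and 6 nodes, so the maximum possible is C(6,2) = 15.
Density = 6/15 = 2/5.

2/5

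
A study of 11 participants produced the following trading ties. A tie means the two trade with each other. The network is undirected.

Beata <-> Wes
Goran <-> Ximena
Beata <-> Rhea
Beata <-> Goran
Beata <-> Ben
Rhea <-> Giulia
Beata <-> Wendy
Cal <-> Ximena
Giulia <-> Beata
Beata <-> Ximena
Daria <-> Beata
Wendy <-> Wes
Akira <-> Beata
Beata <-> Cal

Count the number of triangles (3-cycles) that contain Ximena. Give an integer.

2

Ximena's neighbors: Beata, Cal, and Goran.
Neighbor pairs that are themselves tied: Ximena–Beata–Cal; Ximena–Beata–Goran. Each forms one triangle with Ximena, for 2 in total.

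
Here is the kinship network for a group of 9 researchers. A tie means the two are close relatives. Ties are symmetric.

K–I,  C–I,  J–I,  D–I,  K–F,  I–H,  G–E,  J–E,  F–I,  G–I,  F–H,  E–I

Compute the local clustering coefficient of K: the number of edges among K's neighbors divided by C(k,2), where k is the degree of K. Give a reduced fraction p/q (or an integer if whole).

1

K's neighbors: F and I (k = 2).
Possible neighbor pairs: C(2,2) = 1. Edges among them: F–I → e = 1.
Clustering(K) = 1/1.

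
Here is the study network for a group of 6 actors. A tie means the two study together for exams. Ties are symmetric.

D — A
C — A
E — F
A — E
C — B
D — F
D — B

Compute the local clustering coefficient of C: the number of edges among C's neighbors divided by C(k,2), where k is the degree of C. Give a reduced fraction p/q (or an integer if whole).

C's neighbors: A and B (k = 2).
Possible neighbor pairs: C(2,2) = 1. Edges among them: none → e = 0.
Clustering(C) = 0/1.

0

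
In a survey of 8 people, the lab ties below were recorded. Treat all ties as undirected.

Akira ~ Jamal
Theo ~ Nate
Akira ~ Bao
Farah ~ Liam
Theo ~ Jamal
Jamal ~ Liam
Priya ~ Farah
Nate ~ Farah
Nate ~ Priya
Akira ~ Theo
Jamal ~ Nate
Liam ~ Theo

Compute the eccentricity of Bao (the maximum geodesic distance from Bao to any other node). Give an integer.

Distances from Bao: Akira:1, Farah:4, Jamal:2, Liam:3, Nate:3, Priya:4, Theo:2.
The largest is 4 (to Farah and Priya), so the eccentricity of Bao is 4.

4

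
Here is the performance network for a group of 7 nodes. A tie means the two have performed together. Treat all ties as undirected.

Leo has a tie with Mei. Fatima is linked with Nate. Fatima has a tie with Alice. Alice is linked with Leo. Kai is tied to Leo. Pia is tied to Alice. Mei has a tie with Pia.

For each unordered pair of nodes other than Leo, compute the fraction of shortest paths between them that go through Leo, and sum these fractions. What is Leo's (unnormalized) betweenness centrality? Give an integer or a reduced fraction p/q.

13/2

Pairs whose geodesics pass through Leo — Mei–Kai: 1; Mei–Alice: 1/2; Mei–Nate: 1/2; Mei–Fatima: 1/2; Pia–Kai: 2/2; Kai–Alice: 1; Kai–Nate: 1; Kai–Fatima: 1.
All other pairs contribute 0.
Summing the contributions gives betweenness(Leo) = 13/2.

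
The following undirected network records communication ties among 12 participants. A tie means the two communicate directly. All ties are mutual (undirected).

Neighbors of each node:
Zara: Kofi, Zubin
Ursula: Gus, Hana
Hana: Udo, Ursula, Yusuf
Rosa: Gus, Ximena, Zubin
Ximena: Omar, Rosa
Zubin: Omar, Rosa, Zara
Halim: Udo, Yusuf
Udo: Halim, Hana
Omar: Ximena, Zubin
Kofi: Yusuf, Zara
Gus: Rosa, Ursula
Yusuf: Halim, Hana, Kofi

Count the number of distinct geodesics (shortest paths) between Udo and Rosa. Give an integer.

1

The shortest distance is 4, and the only length-4 path is Udo–Hana–Ursula–Gus–Rosa. So there is exactly 1 shortest path.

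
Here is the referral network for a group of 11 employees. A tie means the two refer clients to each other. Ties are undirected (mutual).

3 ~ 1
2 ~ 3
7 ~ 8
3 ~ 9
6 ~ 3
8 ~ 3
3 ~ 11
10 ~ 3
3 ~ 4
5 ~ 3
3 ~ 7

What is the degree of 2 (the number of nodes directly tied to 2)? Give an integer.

2 is directly tied to 3. That is 1 neighbor, so the degree of 2 is 1.

1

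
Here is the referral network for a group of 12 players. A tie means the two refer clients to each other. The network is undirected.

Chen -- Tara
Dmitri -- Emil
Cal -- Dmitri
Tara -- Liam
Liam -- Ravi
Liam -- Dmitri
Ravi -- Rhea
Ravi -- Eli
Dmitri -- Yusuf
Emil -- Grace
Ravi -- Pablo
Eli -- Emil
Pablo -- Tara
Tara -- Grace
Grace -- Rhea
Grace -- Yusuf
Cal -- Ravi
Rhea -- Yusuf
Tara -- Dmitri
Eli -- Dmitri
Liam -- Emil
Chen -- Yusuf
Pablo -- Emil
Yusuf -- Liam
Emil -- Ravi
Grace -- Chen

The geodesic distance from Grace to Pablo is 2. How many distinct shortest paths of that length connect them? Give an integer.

2

The shortest distance is 2. The length-2 paths are: Grace–Tara–Pablo; Grace–Emil–Pablo.
That gives 2 distinct shortest paths.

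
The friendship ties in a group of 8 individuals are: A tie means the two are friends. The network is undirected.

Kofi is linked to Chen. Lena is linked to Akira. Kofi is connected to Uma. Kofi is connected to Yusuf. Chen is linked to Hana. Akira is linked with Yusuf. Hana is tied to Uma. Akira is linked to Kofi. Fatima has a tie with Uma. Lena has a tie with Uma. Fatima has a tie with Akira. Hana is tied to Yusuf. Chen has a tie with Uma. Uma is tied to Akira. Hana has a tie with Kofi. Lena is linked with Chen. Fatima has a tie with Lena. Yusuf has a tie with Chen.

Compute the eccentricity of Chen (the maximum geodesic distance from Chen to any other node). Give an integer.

2

Distances from Chen: Akira:2, Fatima:2, Hana:1, Kofi:1, Lena:1, Uma:1, Yusuf:1.
The largest is 2 (to Akira and Fatima), so the eccentricity of Chen is 2.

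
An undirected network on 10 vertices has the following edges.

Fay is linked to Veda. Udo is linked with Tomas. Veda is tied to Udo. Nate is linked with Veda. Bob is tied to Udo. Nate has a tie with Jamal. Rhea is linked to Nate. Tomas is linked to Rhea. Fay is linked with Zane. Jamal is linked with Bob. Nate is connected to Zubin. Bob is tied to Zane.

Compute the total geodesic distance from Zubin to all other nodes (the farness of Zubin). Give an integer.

Distances from Zubin: Bob:3, Fay:3, Jamal:2, Nate:1, Rhea:2, Tomas:3, Udo:3, Veda:2, Zane:4.
Sum = 3 + 3 + 2 + 1 + 2 + 3 + 3 + 2 + 4 = 23.

23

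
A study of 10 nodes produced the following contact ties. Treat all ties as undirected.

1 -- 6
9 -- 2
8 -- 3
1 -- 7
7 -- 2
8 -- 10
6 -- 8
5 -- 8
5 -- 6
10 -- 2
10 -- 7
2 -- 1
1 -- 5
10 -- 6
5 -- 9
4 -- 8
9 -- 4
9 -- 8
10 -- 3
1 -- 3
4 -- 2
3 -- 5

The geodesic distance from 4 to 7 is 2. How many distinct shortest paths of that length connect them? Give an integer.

1

The shortest distance is 2, and the only length-2 path is 4–2–7. So there is exactly 1 shortest path.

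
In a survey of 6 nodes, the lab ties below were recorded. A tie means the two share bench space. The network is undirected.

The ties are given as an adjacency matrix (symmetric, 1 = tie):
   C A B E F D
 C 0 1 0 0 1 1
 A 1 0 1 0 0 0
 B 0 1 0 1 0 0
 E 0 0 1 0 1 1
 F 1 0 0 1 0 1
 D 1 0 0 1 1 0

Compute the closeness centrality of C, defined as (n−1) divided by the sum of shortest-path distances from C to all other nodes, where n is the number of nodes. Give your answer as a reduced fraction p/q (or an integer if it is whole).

Distances from C: A:1, B:2, D:1, E:2, F:1. Sum = 7.
n = 6, so closeness = 5/7.

5/7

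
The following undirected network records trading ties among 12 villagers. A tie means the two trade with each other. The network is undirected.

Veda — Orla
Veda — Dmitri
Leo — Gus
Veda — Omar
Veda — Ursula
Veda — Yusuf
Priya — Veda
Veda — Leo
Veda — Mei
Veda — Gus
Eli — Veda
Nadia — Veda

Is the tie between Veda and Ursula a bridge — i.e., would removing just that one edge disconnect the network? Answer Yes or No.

Without the Veda–Ursula edge there is no alternate route between Veda and Ursula, so the network disconnects. It is a bridge.

Yes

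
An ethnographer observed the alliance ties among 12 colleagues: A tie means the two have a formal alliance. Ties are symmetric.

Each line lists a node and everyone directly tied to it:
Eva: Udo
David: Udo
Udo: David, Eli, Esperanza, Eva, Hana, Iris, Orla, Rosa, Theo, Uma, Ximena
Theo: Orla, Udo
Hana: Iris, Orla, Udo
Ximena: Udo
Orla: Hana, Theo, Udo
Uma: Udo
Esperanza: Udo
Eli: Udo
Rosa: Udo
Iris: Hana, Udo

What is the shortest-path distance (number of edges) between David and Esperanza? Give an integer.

2

One shortest route is David – Udo – Esperanza, which uses 2 edges, and David and Esperanza are not directly tied, so nothing shorter exists. So d(David,Esperanza) = 2.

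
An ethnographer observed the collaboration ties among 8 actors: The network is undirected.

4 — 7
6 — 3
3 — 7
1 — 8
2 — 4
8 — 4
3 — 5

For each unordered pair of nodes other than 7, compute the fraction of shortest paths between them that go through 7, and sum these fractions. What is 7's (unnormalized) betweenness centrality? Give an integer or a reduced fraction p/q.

Pairs whose geodesics pass through 7 — 4–5: 1; 4–6: 1; 4–3: 1; 5–2: 1; 5–8: 1; 5–1: 1; 2–6: 1; 2–3: 1; 6–8: 1; 6–1: 1; 8–3: 1; 1–3: 1.
All other pairs contribute 0.
Summing the contributions gives betweenness(7) = 12.

12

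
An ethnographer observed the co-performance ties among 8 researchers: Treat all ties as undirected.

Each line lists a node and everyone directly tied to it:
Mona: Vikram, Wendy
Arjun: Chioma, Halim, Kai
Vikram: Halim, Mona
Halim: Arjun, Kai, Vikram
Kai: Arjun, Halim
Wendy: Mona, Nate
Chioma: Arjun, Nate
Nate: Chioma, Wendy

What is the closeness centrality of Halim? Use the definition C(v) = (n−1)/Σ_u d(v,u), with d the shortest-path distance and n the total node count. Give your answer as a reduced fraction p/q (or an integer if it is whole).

7/13

Distances from Halim: Arjun:1, Chioma:2, Kai:1, Mona:2, Nate:3, Vikram:1, Wendy:3. Sum = 13.
n = 8, so closeness = 7/13.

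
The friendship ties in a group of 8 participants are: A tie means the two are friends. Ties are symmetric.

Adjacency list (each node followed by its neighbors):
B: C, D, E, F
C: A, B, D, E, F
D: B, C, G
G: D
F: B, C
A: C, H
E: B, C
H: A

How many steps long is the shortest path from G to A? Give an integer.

3

One shortest route is G – D – C – A, which uses 3 edges, and at distance 2 from G we only reach {B, C}, which does not include A. So d(G,A) = 3.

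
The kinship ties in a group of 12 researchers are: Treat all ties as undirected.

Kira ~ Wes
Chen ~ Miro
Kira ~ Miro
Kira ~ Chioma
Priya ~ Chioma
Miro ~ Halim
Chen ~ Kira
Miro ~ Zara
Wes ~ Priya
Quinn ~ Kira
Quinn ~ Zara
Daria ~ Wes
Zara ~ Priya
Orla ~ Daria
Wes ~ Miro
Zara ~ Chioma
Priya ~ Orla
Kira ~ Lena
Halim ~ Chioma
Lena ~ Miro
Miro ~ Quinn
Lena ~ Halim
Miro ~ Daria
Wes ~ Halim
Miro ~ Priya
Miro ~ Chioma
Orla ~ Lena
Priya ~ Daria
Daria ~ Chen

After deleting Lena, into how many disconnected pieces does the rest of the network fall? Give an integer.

Lena's neighbors (Halim, Kira, Miro, and Orla) remain reachable from one another through other ties, so the rest of the network stays in one piece.

1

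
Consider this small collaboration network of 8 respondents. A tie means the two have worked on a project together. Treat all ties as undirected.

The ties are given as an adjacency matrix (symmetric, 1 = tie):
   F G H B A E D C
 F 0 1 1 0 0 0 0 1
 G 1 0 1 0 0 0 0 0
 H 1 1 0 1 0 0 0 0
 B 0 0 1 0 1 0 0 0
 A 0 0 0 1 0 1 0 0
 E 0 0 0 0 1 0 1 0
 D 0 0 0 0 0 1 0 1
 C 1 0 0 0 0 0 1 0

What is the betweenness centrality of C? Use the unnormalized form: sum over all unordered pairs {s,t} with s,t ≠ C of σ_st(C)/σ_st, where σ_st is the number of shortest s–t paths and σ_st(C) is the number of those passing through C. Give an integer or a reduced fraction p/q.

9/2

Pairs whose geodesics pass through C — F–E: 1; F–D: 1; G–E: 1/2; G–D: 1; H–D: 1.
All other pairs contribute 0.
Summing the contributions gives betweenness(C) = 9/2.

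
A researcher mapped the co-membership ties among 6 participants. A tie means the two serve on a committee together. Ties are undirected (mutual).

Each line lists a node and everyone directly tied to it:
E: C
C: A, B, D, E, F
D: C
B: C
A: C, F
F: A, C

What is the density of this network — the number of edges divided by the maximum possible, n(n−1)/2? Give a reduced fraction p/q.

There are 6 edges and 6 nodes, so the maximum possible is C(6,2) = 15.
Density = 6/15 = 2/5.

2/5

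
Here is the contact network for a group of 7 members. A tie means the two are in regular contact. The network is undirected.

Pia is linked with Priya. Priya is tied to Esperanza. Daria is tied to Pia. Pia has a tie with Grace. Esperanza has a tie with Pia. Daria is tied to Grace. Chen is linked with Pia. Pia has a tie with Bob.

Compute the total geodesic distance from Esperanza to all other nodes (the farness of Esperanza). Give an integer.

Distances from Esperanza: Bob:2, Chen:2, Daria:2, Grace:2, Pia:1, Priya:1.
Sum = 2 + 2 + 2 + 2 + 1 + 1 = 10.

10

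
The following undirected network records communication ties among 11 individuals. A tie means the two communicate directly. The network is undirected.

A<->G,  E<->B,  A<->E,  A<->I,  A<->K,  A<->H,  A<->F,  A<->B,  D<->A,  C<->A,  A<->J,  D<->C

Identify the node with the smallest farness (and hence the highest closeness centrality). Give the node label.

A

Farness (sum of distances to all others) for each node — A:10, B:18, C:18, D:18, E:18, F:19, G:19, H:19, I:19, J:19, K:19.
The smallest farness is 10, for A, so A has the highest closeness.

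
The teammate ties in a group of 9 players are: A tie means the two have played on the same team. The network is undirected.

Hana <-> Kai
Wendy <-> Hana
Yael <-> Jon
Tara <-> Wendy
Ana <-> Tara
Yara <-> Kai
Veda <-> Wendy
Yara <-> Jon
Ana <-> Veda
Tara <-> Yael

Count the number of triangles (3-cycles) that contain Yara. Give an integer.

0

Yara's neighbors are Jon and Kai, but none of them are tied to each other, so no triangle contains Yara.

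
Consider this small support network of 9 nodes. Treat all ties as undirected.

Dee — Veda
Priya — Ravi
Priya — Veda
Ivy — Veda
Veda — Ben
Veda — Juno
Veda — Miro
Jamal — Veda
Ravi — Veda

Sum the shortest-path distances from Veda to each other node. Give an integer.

Distances from Veda: Ben:1, Dee:1, Ivy:1, Jamal:1, Juno:1, Miro:1, Priya:1, Ravi:1.
Sum = 1 + 1 + 1 + 1 + 1 + 1 + 1 + 1 = 8.

8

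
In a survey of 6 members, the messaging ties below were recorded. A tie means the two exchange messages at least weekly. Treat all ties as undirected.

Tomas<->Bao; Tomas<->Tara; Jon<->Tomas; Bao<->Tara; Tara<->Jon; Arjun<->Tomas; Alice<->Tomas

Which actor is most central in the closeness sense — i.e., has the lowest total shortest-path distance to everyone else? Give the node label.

Tomas

Farness (sum of distances to all others) for each node — Alice:9, Arjun:9, Bao:8, Jon:8, Tara:7, Tomas:5.
The smallest farness is 5, for Tomas, so Tomas has the highest closeness.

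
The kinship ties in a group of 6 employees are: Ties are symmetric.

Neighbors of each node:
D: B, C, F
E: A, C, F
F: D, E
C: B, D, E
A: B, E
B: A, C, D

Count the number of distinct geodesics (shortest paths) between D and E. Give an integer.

The shortest distance is 2. The length-2 paths are: D–C–E; D–F–E.
That gives 2 distinct shortest paths.

2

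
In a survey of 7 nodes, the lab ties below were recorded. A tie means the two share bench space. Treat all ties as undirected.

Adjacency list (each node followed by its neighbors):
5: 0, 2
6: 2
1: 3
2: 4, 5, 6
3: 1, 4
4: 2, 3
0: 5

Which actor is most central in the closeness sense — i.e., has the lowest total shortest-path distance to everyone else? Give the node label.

2

Farness (sum of distances to all others) for each node — 0:18, 1:19, 2:10, 3:14, 4:11, 5:13, 6:15.
The smallest farness is 10, for 2, so 2 has the highest closeness.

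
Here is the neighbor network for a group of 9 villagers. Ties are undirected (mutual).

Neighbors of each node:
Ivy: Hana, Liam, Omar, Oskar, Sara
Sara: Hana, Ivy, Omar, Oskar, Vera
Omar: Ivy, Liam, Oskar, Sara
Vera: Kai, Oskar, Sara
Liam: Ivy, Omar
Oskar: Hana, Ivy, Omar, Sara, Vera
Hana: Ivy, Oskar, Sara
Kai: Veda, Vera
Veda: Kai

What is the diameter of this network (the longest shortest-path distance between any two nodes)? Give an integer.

Eccentricity of each node (its greatest distance to any other): Hana:4, Ivy:4, Kai:4, Liam:5, Omar:4, Oskar:3, Sara:3, Veda:5, Vera:3.
The maximum eccentricity is 5, realized for instance by the pair Veda–Liam via Veda – Kai – Vera – Sara – Ivy – Liam. So the diameter is 5.

5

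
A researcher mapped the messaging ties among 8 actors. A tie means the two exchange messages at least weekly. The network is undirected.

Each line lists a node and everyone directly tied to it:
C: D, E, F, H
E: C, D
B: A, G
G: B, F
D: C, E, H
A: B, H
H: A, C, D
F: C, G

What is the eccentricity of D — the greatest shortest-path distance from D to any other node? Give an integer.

3

Distances from D: A:2, B:3, C:1, E:1, F:2, G:3, H:1.
The largest is 3 (to B and G), so the eccentricity of D is 3.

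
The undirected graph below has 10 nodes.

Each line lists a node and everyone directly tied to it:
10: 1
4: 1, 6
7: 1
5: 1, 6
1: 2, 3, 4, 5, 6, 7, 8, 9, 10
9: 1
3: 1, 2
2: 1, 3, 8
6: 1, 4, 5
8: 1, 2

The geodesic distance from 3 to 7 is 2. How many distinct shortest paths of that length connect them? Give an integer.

1

The shortest distance is 2, and the only length-2 path is 3–1–7. So there is exactly 1 shortest path.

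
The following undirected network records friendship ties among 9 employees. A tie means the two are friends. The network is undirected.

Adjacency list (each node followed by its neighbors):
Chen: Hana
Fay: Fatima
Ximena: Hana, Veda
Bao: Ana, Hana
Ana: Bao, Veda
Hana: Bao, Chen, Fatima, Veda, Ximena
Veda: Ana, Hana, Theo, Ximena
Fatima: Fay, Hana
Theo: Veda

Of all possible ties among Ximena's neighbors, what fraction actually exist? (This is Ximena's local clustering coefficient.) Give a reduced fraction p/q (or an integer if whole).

1

Ximena's neighbors: Hana and Veda (k = 2).
Possible neighbor pairs: C(2,2) = 1. Edges among them: Hana–Veda → e = 1.
Clustering(Ximena) = 1/1.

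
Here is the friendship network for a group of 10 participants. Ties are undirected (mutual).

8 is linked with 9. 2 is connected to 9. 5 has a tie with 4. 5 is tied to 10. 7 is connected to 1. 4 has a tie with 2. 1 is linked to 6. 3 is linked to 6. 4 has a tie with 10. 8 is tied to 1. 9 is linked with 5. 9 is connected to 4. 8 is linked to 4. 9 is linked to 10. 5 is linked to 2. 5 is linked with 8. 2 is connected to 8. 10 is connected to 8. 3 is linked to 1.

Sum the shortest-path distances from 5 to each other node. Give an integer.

Distances from 5: 1:2, 2:1, 3:3, 4:1, 6:3, 7:3, 8:1, 9:1, 10:1.
Sum = 2 + 1 + 3 + 1 + 3 + 3 + 1 + 1 + 1 = 16.

16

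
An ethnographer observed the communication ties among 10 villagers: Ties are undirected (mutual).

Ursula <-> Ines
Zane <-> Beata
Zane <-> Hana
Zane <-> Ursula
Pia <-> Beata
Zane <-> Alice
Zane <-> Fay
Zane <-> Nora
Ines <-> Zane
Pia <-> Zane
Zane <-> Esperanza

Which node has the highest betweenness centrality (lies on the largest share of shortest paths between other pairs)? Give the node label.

Zane

Unnormalized betweenness of each node: Alice:0, Beata:0, Esperanza:0, Fay:0, Hana:0, Ines:0, Nora:0, Pia:0, Ursula:0, Zane:34.
Zane has the largest value, 34, making it the main broker — the node through which the most shortest paths run.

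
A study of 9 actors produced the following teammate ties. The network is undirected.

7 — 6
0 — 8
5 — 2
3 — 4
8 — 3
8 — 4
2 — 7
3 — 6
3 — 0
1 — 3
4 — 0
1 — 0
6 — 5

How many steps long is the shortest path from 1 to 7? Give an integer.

One shortest route is 1 – 3 – 6 – 7, which uses 3 edges, and at distance 2 from 1 we only reach {4, 6, 8}, which does not include 7. So d(1,7) = 3.

3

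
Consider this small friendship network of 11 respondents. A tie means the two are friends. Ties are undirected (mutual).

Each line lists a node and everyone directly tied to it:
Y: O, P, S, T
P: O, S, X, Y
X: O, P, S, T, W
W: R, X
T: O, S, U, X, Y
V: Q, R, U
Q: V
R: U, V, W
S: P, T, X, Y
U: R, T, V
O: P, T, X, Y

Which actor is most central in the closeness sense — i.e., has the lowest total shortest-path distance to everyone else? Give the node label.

T

Farness (sum of distances to all others) for each node — O:20, P:23, Q:32, R:21, S:20, T:16, U:18, V:23, W:20, X:18, Y:21.
The smallest farness is 16, for T, so T has the highest closeness.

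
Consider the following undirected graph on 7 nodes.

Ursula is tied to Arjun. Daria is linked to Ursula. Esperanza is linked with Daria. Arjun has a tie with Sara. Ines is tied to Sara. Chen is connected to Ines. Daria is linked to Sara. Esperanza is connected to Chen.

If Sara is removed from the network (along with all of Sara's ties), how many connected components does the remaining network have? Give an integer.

Sara's neighbors (Arjun, Daria, and Ines) remain reachable from one another through other ties, so the rest of the network stays in one piece.

1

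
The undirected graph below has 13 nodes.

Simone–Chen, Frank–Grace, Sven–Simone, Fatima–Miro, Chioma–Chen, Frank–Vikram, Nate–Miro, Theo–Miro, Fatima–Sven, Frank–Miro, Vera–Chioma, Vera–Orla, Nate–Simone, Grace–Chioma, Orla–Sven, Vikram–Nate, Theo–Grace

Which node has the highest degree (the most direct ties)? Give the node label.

Degrees — Chen:2, Chioma:3, Fatima:2, Frank:3, Grace:3, Miro:4, Nate:3, Orla:2, Simone:3, Sven:3, Theo:2, Vera:2, Vikram:2.
The maximum is 4, attained only by Miro.

Miro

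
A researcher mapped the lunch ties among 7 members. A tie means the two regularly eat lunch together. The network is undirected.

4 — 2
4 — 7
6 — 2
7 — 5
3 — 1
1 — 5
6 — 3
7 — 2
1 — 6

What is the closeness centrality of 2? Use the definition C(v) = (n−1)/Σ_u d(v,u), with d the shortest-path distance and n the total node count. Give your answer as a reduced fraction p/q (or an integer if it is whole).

2/3

Distances from 2: 1:2, 3:2, 4:1, 5:2, 6:1, 7:1. Sum = 9.
n = 7, so closeness = 6/9 = 2/3.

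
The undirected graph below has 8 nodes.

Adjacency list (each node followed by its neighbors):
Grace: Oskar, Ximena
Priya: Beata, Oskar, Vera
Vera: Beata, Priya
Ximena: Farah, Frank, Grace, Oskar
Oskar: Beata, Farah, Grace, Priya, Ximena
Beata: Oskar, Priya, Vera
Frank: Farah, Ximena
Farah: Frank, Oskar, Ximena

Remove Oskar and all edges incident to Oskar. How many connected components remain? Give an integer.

2

Without Oskar, the remaining ties split the others into: {Beata, Priya, Vera}; {Farah, Frank, Grace, Ximena}.
That's 2 separate components.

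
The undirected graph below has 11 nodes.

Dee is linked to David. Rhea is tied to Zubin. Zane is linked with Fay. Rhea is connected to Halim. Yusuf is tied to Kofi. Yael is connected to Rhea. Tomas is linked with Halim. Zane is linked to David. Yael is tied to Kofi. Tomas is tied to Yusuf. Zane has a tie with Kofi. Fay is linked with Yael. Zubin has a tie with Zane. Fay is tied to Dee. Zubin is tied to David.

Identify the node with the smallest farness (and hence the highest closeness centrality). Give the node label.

Farness (sum of distances to all others) for each node — David:22, Dee:27, Fay:21, Halim:24, Kofi:19, Rhea:19, Tomas:28, Yael:19, Yusuf:24, Zane:18, Zubin:19.
The smallest farness is 18, for Zane, so Zane has the highest closeness.

Zane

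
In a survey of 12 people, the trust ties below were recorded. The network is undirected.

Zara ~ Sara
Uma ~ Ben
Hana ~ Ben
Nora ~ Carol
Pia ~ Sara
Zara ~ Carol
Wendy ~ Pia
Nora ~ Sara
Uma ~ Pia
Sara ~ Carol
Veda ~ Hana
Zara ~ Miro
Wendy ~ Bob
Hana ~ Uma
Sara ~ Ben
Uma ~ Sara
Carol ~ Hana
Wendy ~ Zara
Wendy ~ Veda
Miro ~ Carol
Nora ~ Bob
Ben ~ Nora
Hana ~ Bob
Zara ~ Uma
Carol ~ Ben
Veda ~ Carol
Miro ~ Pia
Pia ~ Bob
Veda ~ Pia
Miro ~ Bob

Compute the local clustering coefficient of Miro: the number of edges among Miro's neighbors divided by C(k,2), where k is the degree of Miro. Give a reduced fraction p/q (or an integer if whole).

1/3

Miro's neighbors: Bob, Carol, Pia, and Zara (k = 4).
Possible neighbor pairs: C(4,2) = 6. Edges among them: Bob–Pia, Carol–Zara → e = 2.
Clustering(Miro) = 2/6 = 1/3.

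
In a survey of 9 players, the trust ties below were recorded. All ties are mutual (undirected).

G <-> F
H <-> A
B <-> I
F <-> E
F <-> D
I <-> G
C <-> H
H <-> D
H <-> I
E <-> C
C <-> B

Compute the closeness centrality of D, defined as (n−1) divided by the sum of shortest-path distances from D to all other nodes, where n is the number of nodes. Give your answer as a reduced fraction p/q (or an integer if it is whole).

8/15

Distances from D: A:2, B:3, C:2, E:2, F:1, G:2, H:1, I:2. Sum = 15.
n = 9, so closeness = 8/15.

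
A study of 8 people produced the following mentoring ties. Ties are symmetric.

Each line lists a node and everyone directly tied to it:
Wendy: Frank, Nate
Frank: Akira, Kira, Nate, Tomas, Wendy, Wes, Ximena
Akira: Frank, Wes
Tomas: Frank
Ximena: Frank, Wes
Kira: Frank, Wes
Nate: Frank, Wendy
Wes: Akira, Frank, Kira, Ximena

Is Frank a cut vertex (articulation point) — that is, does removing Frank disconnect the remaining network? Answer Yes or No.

Removing Frank leaves {Nate and Wendy} with no path to {Akira, Kira, Wes, and Ximena}, so the network splits into 3 components. Frank is a cut vertex.

Yes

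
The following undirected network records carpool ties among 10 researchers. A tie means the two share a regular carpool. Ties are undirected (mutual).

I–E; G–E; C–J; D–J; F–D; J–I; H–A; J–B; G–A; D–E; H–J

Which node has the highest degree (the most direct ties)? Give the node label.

J

Degrees — A:2, B:1, C:1, D:3, E:3, F:1, G:2, H:2, I:2, J:5.
The maximum is 5, attained only by J.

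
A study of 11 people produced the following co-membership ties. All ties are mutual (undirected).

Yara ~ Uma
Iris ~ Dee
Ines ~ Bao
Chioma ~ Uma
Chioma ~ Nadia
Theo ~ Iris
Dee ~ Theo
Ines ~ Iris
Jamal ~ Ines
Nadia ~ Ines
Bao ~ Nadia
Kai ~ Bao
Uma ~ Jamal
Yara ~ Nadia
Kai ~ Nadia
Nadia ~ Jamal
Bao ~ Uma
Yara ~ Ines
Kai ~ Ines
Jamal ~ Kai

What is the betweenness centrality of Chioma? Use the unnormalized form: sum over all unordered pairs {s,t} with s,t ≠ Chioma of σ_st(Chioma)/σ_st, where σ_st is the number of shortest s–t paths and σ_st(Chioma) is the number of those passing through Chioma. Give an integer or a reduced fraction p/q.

Pairs whose geodesics pass through Chioma — Nadia–Uma: 1/4.
All other pairs contribute 0.
Summing the contributions gives betweenness(Chioma) = 1/4.

1/4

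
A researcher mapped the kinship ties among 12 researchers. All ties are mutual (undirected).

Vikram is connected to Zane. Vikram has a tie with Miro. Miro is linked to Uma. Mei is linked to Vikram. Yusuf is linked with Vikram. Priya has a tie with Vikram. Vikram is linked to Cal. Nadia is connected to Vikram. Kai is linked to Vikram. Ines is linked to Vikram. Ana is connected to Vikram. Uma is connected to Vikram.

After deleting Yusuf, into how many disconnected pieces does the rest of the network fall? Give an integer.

1

Yusuf's neighbors (Vikram) remain reachable from one another through other ties, so the rest of the network stays in one piece.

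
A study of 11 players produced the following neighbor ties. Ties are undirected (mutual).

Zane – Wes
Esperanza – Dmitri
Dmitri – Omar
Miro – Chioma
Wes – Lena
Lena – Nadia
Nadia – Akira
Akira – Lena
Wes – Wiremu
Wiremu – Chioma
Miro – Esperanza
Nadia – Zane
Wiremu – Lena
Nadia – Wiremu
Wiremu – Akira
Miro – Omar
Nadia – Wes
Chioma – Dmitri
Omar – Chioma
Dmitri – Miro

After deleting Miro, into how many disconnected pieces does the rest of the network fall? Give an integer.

Miro's neighbors (Chioma, Dmitri, Esperanza, and Omar) remain reachable from one another through other ties, so the rest of the network stays in one piece.

1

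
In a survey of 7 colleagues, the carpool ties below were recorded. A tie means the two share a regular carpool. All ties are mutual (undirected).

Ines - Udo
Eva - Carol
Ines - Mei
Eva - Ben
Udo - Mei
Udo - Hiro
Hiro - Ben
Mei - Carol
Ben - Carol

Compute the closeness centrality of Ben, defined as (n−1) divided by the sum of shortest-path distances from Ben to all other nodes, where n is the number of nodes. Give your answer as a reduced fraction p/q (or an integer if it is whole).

Distances from Ben: Carol:1, Eva:1, Hiro:1, Ines:3, Mei:2, Udo:2. Sum = 10.
n = 7, so closeness = 6/10 = 3/5.

3/5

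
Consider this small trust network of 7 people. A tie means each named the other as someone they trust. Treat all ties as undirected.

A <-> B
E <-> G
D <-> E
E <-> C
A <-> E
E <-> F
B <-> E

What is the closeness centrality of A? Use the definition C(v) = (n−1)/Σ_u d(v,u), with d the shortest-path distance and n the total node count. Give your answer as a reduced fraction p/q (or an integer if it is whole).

Distances from A: B:1, C:2, D:2, E:1, F:2, G:2. Sum = 10.
n = 7, so closeness = 6/10 = 3/5.

3/5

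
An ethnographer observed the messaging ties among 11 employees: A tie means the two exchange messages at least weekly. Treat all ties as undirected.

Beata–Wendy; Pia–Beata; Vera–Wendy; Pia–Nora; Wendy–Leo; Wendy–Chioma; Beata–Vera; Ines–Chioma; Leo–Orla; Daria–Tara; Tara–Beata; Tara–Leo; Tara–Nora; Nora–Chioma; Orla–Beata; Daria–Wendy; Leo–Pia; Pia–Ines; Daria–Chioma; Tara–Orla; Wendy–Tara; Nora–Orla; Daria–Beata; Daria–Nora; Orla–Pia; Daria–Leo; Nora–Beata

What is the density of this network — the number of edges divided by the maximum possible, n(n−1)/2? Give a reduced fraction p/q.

There are 27 edges and 11 nodes, so the maximum possible is C(11,2) = 55.
Density = 27/55.

27/55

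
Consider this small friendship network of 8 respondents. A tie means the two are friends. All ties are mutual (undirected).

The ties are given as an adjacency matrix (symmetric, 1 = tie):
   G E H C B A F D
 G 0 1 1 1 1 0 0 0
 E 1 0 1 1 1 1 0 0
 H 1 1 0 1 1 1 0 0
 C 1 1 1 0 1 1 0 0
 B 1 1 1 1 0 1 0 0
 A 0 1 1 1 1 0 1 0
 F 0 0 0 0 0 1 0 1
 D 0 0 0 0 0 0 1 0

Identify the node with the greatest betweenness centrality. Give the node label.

A

Unnormalized betweenness of each node: A:10, B:3/4, C:3/4, D:0, E:3/4, F:6, G:0, H:3/4.
A has the largest value, 10, making it the main broker — the node through which the most shortest paths run.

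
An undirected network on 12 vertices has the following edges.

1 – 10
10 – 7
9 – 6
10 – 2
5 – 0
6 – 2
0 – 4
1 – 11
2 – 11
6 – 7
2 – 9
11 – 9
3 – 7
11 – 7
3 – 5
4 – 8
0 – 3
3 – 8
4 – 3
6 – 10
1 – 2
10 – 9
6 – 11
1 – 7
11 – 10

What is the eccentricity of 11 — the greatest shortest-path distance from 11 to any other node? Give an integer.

Distances from 11: 0:3, 1:1, 2:1, 3:2, 4:3, 5:3, 6:1, 7:1, 8:3, 9:1, 10:1.
The largest is 3 (to 0, 8, 4, and 5), so the eccentricity of 11 is 3.

3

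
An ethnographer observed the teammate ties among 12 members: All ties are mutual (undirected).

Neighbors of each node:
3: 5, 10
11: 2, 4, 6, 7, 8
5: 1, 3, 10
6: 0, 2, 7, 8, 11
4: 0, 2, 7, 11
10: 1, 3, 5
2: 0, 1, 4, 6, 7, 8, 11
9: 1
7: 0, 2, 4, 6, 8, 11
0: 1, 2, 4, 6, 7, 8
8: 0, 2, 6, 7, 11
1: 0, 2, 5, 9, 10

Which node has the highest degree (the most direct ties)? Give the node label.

Degrees — 0:6, 1:5, 2:7, 3:2, 4:4, 5:3, 6:5, 7:6, 8:5, 9:1, 10:3, 11:5.
The maximum is 7, attained only by 2.

2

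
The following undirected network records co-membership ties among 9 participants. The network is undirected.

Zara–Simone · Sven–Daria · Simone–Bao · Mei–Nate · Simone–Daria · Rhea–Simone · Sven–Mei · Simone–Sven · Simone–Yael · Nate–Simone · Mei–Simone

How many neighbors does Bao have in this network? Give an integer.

Bao is directly tied to Simone. That is 1 neighbor, so the degree of Bao is 1.

1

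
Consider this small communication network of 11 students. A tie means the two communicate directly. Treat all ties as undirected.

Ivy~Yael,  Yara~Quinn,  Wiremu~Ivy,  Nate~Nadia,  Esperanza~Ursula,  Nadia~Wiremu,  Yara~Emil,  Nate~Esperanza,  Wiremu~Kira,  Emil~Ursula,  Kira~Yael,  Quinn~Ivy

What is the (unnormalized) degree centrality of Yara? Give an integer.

Yara is directly tied to Emil and Quinn. That is 2 neighbors, so the degree of Yara is 2.

2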